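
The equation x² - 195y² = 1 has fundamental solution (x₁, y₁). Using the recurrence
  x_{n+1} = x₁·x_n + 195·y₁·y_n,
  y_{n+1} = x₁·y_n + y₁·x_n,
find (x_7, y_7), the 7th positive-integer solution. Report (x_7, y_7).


Step 1: Find the fundamental solution (x₁, y₁) of x² - 195y² = 1.
  Expand √195 as a continued fraction. a₀ = ⌊√195⌋ = 13; iterate m_{k+1} = d_k·a_k − m_k, d_{k+1} = (195 − m_{k+1}²)/d_k, a_{k+1} = ⌊(a₀ + m_{k+1})/d_{k+1}⌋ (starting m₀ = 0, d₀ = 1), with convergents p_k = a_k·p_{k-1} + p_{k-2}, q_k = a_k·q_{k-1} + q_{k-2} (p₋₁ = 1, q₋₁ = 0):
  k = 0: a₀ = 13; p₀/q₀ = 13/1; p₀² − 195·q₀² = 169 − 195 = -26.
  k = 1: m = 13, d = 26, a = ⌊(13 + 13)/26⌋ = 1; p/q = (1·13 + 1)/(1·1 + 0) = 14/1; p² − 195·q² = 196 − 195 = 1.
  The first convergent with p² − 195·q² = 1 gives the fundamental solution (x₁, y₁) = (14, 1).
Step 2: Apply the recurrence (x_{n+1}, y_{n+1}) = (x₁x_n + 195y₁y_n, x₁y_n + y₁x_n) repeatedly.
  From (x_1, y_1) = (14, 1): x_2 = 14·14 + 195·1·1 = 391; y_2 = 14·1 + 1·14 = 28.
  From (x_2, y_2) = (391, 28): x_3 = 14·391 + 195·1·28 = 10934; y_3 = 14·28 + 1·391 = 783.
  From (x_3, y_3) = (10934, 783): x_4 = 14·10934 + 195·1·783 = 305761; y_4 = 14·783 + 1·10934 = 21896.
  From (x_4, y_4) = (305761, 21896): x_5 = 14·305761 + 195·1·21896 = 8550374; y_5 = 14·21896 + 1·305761 = 612305.
  From (x_5, y_5) = (8550374, 612305): x_6 = 14·8550374 + 195·1·612305 = 239104711; y_6 = 14·612305 + 1·8550374 = 17122644.
  From (x_6, y_6) = (239104711, 17122644): x_7 = 14·239104711 + 195·1·17122644 = 6686381534; y_7 = 14·17122644 + 1·239104711 = 478821727.
Step 3: Verify x_7² - 195·y_7² = 44707698018216193156 - 44707698018216193155 = 1 (should be 1). ✓

(x_1, y_1) = (14, 1); (x_7, y_7) = (6686381534, 478821727).


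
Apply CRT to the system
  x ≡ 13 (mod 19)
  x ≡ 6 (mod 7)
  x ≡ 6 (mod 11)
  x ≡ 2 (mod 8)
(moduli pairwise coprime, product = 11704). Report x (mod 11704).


Product of moduli M = 19 · 7 · 11 · 8 = 11704.
Merge one congruence at a time:
  Start: x ≡ 13 (mod 19).
  Combine with x ≡ 6 (mod 7); new modulus lcm = 133.
    Write x = 13 + 19·t and substitute into x ≡ 6 (mod 7): 19·t ≡ 6 − 13 = -7 (mod 7).
    Reduce coefficients mod 7: 5·t ≡ 0 (mod 7).
    The inverse of 5 mod 7 is 3 (since 5·3 = 15 = 2·7 + 1), so t ≡ 3·0 = 0 ≡ 0 (mod 7).
    Then x = 13 + 19·0 = 13, valid modulo lcm(19, 7) = 133: x ≡ 13 (mod 133).
  Combine with x ≡ 6 (mod 11); new modulus lcm = 1463.
    Write x = 13 + 133·t and substitute into x ≡ 6 (mod 11): 133·t ≡ 6 − 13 = -7 (mod 11).
    Reduce coefficients mod 11: 1·t ≡ 4 (mod 11).
    So t ≡ 4 (mod 11).
    Then x = 13 + 133·4 = 545, valid modulo lcm(133, 11) = 1463: x ≡ 545 (mod 1463).
  Combine with x ≡ 2 (mod 8); new modulus lcm = 11704.
    Write x = 545 + 1463·t and substitute into x ≡ 2 (mod 8): 1463·t ≡ 2 − 545 = -543 (mod 8).
    Reduce coefficients mod 8: 7·t ≡ 1 (mod 8).
    The inverse of 7 mod 8 is 7 (since 7·7 = 49 = 6·8 + 1), so t ≡ 7·1 = 7 ≡ 7 (mod 8).
    Then x = 545 + 1463·7 = 10786, valid modulo lcm(1463, 8) = 11704: x ≡ 10786 (mod 11704).
Verify against each original: 10786 mod 19 = 13, 10786 mod 7 = 6, 10786 mod 11 = 6, 10786 mod 8 = 2.

x ≡ 10786 (mod 11704).


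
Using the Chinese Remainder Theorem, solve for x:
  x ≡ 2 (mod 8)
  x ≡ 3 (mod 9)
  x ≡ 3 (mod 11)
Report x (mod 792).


Moduli 8, 9, 11 are pairwise coprime; by CRT there is a unique solution modulo M = 8 · 9 · 11 = 792.
Solve pairwise, accumulating the modulus:
  Start with x ≡ 2 (mod 8).
  Combine with x ≡ 3 (mod 9): since gcd(8, 9) = 1, we get a unique residue mod 72.
    Write x = 2 + 8·t and substitute into x ≡ 3 (mod 9): 8·t ≡ 3 − 2 = 1 (mod 9).
    The inverse of 8 mod 9 is 8 (since 8·8 = 64 = 7·9 + 1), so t ≡ 8·1 = 8 ≡ 8 (mod 9).
    Then x = 2 + 8·8 = 66, valid modulo lcm(8, 9) = 72: x ≡ 66 (mod 72).
  Combine with x ≡ 3 (mod 11): since gcd(72, 11) = 1, we get a unique residue mod 792.
    Write x = 66 + 72·t and substitute into x ≡ 3 (mod 11): 72·t ≡ 3 − 66 = -63 (mod 11).
    Reduce coefficients mod 11: 6·t ≡ 3 (mod 11).
    The inverse of 6 mod 11 is 2 (since 6·2 = 12 = 1·11 + 1), so t ≡ 2·3 = 6 ≡ 6 (mod 11).
    Then x = 66 + 72·6 = 498, valid modulo lcm(72, 11) = 792: x ≡ 498 (mod 792).
Verify: 498 mod 8 = 2 ✓, 498 mod 9 = 3 ✓, 498 mod 11 = 3 ✓.

x ≡ 498 (mod 792).


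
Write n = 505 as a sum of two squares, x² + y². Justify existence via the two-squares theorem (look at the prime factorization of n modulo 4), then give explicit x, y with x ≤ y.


Step 1: Factor n = 505 = 5 · 101.
Step 2: Check the mod-4 condition on each prime factor: 5 ≡ 1 (mod 4), exponent 1; 101 ≡ 1 (mod 4), exponent 1.
All primes ≡ 3 (mod 4) appear to even exponent (or don't appear), so by the two-squares theorem n IS expressible as a sum of two squares.
Step 3: Build a representation. Here n = 5 · 101 is a product of primes ≡ 1 (mod 4). Each prime p ≡ 1 (mod 4) is itself a sum of two squares; find a² by testing p − a² for a perfect square:
  5: 5 − 1² = 4 = 2² ⇒ 5 = 1² + 2².
  101: 101 − 1² = 100 = 10² ⇒ 101 = 1² + 10².
  Combine using the Brahmagupta–Fibonacci identity (a² + b²)(c² + d²) = (ac − bd)² + (ad + bc)² = (ac + bd)² + (ad − bc)²:
  5 · 101 = 505: from (1² + 2²)(1² + 10²), take (1·1 − 2·10, 1·10 + 2·1) = (1 − 20, 10 + 2) = (-19, 12); dropping signs (only squares matter) gives (19, 12); check 19² + 12² = 361 + 144 = 505 ✓.
Step 4: Order so x ≤ y and verify: 12² + 19² = 144 + 361 = 505 = n. ✓

n = 505 = 12² + 19² (one valid representation with x ≤ y).


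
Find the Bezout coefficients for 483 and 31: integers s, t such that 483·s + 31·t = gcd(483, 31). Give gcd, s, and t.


Euclidean algorithm on (483, 31) — divide until remainder is 0:
  483 = 15 · 31 + 18
  31 = 1 · 18 + 13
  18 = 1 · 13 + 5
  13 = 2 · 5 + 3
  5 = 1 · 3 + 2
  3 = 1 · 2 + 1
  2 = 2 · 1 + 0
gcd(483, 31) = 1.
Track Bezout coefficients alongside the remainders: start with r₀ = 483 = a·1 + b·0 (s = 1, t = 0) and r₁ = 31 = a·0 + b·1 (s = 0, t = 1); each new remainder r_{k+1} = r_{k-1} − q_k·r_k inherits s_{k+1} = s_{k-1} − q_k·s_k, t_{k+1} = t_{k-1} − q_k·t_k, so r_k = a·s_k + b·t_k at every step:
  q = 15: r = 18, s = 1 − 15·0 = 1, t = 0 − 15·1 = -15  (check: 483·1 + 31·(-15) = 18)
  q = 1: r = 13, s = 0 − 1·1 = -1, t = 1 − 1·(-15) = 16  (check: 483·(-1) + 31·16 = 13)
  q = 1: r = 5, s = 1 − 1·(-1) = 2, t = -15 − 1·16 = -31  (check: 483·2 + 31·(-31) = 5)
  q = 2: r = 3, s = -1 − 2·2 = -5, t = 16 − 2·(-31) = 78  (check: 483·(-5) + 31·78 = 3)
  q = 1: r = 2, s = 2 − 1·(-5) = 7, t = -31 − 1·78 = -109  (check: 483·7 + 31·(-109) = 2)
  q = 1: r = 1, s = -5 − 1·7 = -12, t = 78 − 1·(-109) = 187  (check: 483·(-12) + 31·187 = 1)
The row with r = 1 (the gcd) gives the Bezout coefficients s = -12, t = 187.
Result: 483 · (-12) + 31 · (187) = 1.

gcd(483, 31) = 1; s = -12, t = 187 (check: 483·(-12) + 31·187 = 1).


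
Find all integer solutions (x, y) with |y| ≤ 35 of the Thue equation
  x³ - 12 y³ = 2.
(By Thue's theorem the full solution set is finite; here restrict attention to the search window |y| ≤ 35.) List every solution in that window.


The equation is x³ - 12y³ = 2. For fixed y, x³ = 12·y³ + 2, so a solution requires the RHS to be a perfect cube.
Strategy: iterate y from -35 to 35, compute RHS = 12·y³ + 2, and check whether it is a (positive or negative) perfect cube.
Check small values of y:
  y = 0: RHS = 2 is not a perfect cube.
  y = 1: RHS = 14 is not a perfect cube.
  y = -1: RHS = -10 is not a perfect cube.
  y = 2: RHS = 98 is not a perfect cube.
  y = -2: RHS = -94 is not a perfect cube.
  y = 3: RHS = 326 is not a perfect cube.
  y = -3: RHS = -322 is not a perfect cube.
Continuing the search up to |y| = 35 finds no solutions either.
No (x, y) in the scanned range satisfies the equation.

No integer solutions with |y| ≤ 35.


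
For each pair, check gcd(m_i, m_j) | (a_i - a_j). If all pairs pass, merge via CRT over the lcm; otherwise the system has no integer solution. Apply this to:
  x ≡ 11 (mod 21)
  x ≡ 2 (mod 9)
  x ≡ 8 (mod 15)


Moduli 21, 9, 15 are not pairwise coprime, so CRT works modulo lcm(m_i) when all pairwise compatibility conditions hold.
Pairwise compatibility: gcd(m_i, m_j) must divide a_i - a_j for every pair.
Merge one congruence at a time:
  Start: x ≡ 11 (mod 21).
  Combine with x ≡ 2 (mod 9): gcd(21, 9) = 3; 2 - 11 = -9, which IS divisible by 3, so compatible.
    Write x = 11 + 21·t and substitute into x ≡ 2 (mod 9): 21·t ≡ 2 − 11 = -9 (mod 9).
    Divide the congruence (and modulus) by g = 3: 7·t ≡ -3 (mod 3).
    Reduce coefficients mod 3: 1·t ≡ 0 (mod 3).
    So t ≡ 0 (mod 3).
    Then x = 11 + 21·0 = 11, valid modulo lcm(21, 9) = 63: x ≡ 11 (mod 63).
  Combine with x ≡ 8 (mod 15): gcd(63, 15) = 3; 8 - 11 = -3, which IS divisible by 3, so compatible.
    Write x = 11 + 63·t and substitute into x ≡ 8 (mod 15): 63·t ≡ 8 − 11 = -3 (mod 15).
    Divide the congruence (and modulus) by g = 3: 21·t ≡ -1 (mod 5).
    Reduce coefficients mod 5: 1·t ≡ 4 (mod 5).
    So t ≡ 4 (mod 5).
    Then x = 11 + 63·4 = 263, valid modulo lcm(63, 15) = 315: x ≡ 263 (mod 315).
Verify: 263 mod 21 = 11, 263 mod 9 = 2, 263 mod 15 = 8.

x ≡ 263 (mod 315).


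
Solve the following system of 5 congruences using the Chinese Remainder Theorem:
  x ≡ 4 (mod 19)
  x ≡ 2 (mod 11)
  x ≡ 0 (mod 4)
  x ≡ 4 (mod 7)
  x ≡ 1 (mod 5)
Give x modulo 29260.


Product of moduli M = 19 · 11 · 4 · 7 · 5 = 29260.
Merge one congruence at a time:
  Start: x ≡ 4 (mod 19).
  Combine with x ≡ 2 (mod 11); new modulus lcm = 209.
    Write x = 4 + 19·t and substitute into x ≡ 2 (mod 11): 19·t ≡ 2 − 4 = -2 (mod 11).
    Reduce coefficients mod 11: 8·t ≡ 9 (mod 11).
    The inverse of 8 mod 11 is 7 (since 8·7 = 56 = 5·11 + 1), so t ≡ 7·9 = 63 ≡ 8 (mod 11).
    Then x = 4 + 19·8 = 156, valid modulo lcm(19, 11) = 209: x ≡ 156 (mod 209).
  Combine with x ≡ 0 (mod 4); new modulus lcm = 836.
    Write x = 156 + 209·t and substitute into x ≡ 0 (mod 4): 209·t ≡ 0 − 156 = -156 (mod 4).
    Reduce coefficients mod 4: 1·t ≡ 0 (mod 4).
    So t ≡ 0 (mod 4).
    Then x = 156 + 209·0 = 156, valid modulo lcm(209, 4) = 836: x ≡ 156 (mod 836).
  Combine with x ≡ 4 (mod 7); new modulus lcm = 5852.
    Write x = 156 + 836·t and substitute into x ≡ 4 (mod 7): 836·t ≡ 4 − 156 = -152 (mod 7).
    Reduce coefficients mod 7: 3·t ≡ 2 (mod 7).
    The inverse of 3 mod 7 is 5 (since 3·5 = 15 = 2·7 + 1), so t ≡ 5·2 = 10 ≡ 3 (mod 7).
    Then x = 156 + 836·3 = 2664, valid modulo lcm(836, 7) = 5852: x ≡ 2664 (mod 5852).
  Combine with x ≡ 1 (mod 5); new modulus lcm = 29260.
    Write x = 2664 + 5852·t and substitute into x ≡ 1 (mod 5): 5852·t ≡ 1 − 2664 = -2663 (mod 5).
    Reduce coefficients mod 5: 2·t ≡ 2 (mod 5).
    The inverse of 2 mod 5 is 3 (since 2·3 = 6 = 1·5 + 1), so t ≡ 3·2 = 6 ≡ 1 (mod 5).
    Then x = 2664 + 5852·1 = 8516, valid modulo lcm(5852, 5) = 29260: x ≡ 8516 (mod 29260).
Verify against each original: 8516 mod 19 = 4, 8516 mod 11 = 2, 8516 mod 4 = 0, 8516 mod 7 = 4, 8516 mod 5 = 1.

x ≡ 8516 (mod 29260).


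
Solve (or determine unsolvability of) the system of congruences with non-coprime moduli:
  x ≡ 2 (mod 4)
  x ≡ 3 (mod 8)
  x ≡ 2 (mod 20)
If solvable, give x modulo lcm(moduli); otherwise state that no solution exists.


Moduli 4, 8, 20 are not pairwise coprime, so CRT works modulo lcm(m_i) when all pairwise compatibility conditions hold.
Pairwise compatibility: gcd(m_i, m_j) must divide a_i - a_j for every pair.
Merge one congruence at a time:
  Start: x ≡ 2 (mod 4).
  Combine with x ≡ 3 (mod 8): gcd(4, 8) = 4, and 3 - 2 = 1 is NOT divisible by 4.
    ⇒ system is inconsistent (no integer solution).

No solution (the system is inconsistent).


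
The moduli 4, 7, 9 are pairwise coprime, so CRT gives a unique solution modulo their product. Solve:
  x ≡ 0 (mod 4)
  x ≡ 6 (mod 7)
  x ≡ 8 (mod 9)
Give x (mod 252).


Moduli 4, 7, 9 are pairwise coprime; by CRT there is a unique solution modulo M = 4 · 7 · 9 = 252.
Solve pairwise, accumulating the modulus:
  Start with x ≡ 0 (mod 4).
  Combine with x ≡ 6 (mod 7): since gcd(4, 7) = 1, we get a unique residue mod 28.
    Write x = 0 + 4·t and substitute into x ≡ 6 (mod 7): 4·t ≡ 6 − 0 = 6 (mod 7).
    The inverse of 4 mod 7 is 2 (since 4·2 = 8 = 1·7 + 1), so t ≡ 2·6 = 12 ≡ 5 (mod 7).
    Then x = 0 + 4·5 = 20, valid modulo lcm(4, 7) = 28: x ≡ 20 (mod 28).
  Combine with x ≡ 8 (mod 9): since gcd(28, 9) = 1, we get a unique residue mod 252.
    Write x = 20 + 28·t and substitute into x ≡ 8 (mod 9): 28·t ≡ 8 − 20 = -12 (mod 9).
    Reduce coefficients mod 9: 1·t ≡ 6 (mod 9).
    So t ≡ 6 (mod 9).
    Then x = 20 + 28·6 = 188, valid modulo lcm(28, 9) = 252: x ≡ 188 (mod 252).
Verify: 188 mod 4 = 0 ✓, 188 mod 7 = 6 ✓, 188 mod 9 = 8 ✓.

x ≡ 188 (mod 252).


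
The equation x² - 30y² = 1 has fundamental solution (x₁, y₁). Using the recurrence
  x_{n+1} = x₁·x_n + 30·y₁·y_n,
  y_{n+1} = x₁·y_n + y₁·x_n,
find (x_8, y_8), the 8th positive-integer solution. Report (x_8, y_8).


Step 1: Find the fundamental solution (x₁, y₁) of x² - 30y² = 1.
  Expand √30 as a continued fraction. a₀ = ⌊√30⌋ = 5; iterate m_{k+1} = d_k·a_k − m_k, d_{k+1} = (30 − m_{k+1}²)/d_k, a_{k+1} = ⌊(a₀ + m_{k+1})/d_{k+1}⌋ (starting m₀ = 0, d₀ = 1), with convergents p_k = a_k·p_{k-1} + p_{k-2}, q_k = a_k·q_{k-1} + q_{k-2} (p₋₁ = 1, q₋₁ = 0):
  k = 0: a₀ = 5; p₀/q₀ = 5/1; p₀² − 30·q₀² = 25 − 30 = -5.
  k = 1: m = 5, d = 5, a = ⌊(5 + 5)/5⌋ = 2; p/q = (2·5 + 1)/(2·1 + 0) = 11/2; p² − 30·q² = 121 − 120 = 1.
  The first convergent with p² − 30·q² = 1 gives the fundamental solution (x₁, y₁) = (11, 2).
Step 2: Apply the recurrence (x_{n+1}, y_{n+1}) = (x₁x_n + 30y₁y_n, x₁y_n + y₁x_n) repeatedly.
  From (x_1, y_1) = (11, 2): x_2 = 11·11 + 30·2·2 = 241; y_2 = 11·2 + 2·11 = 44.
  From (x_2, y_2) = (241, 44): x_3 = 11·241 + 30·2·44 = 5291; y_3 = 11·44 + 2·241 = 966.
  From (x_3, y_3) = (5291, 966): x_4 = 11·5291 + 30·2·966 = 116161; y_4 = 11·966 + 2·5291 = 21208.
  From (x_4, y_4) = (116161, 21208): x_5 = 11·116161 + 30·2·21208 = 2550251; y_5 = 11·21208 + 2·116161 = 465610.
  From (x_5, y_5) = (2550251, 465610): x_6 = 11·2550251 + 30·2·465610 = 55989361; y_6 = 11·465610 + 2·2550251 = 10222212.
  From (x_6, y_6) = (55989361, 10222212): x_7 = 11·55989361 + 30·2·10222212 = 1229215691; y_7 = 11·10222212 + 2·55989361 = 224423054.
  From (x_7, y_7) = (1229215691, 224423054): x_8 = 11·1229215691 + 30·2·224423054 = 26986755841; y_8 = 11·224423054 + 2·1229215691 = 4927084976.
Step 3: Verify x_8² - 30·y_8² = 728284990821747617281 - 728284990821747617280 = 1 (should be 1). ✓

(x_1, y_1) = (11, 2); (x_8, y_8) = (26986755841, 4927084976).


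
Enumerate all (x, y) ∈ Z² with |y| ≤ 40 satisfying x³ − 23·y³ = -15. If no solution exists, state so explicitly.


The equation is x³ - 23y³ = -15. For fixed y, x³ = 23·y³ − 15, so a solution requires the RHS to be a perfect cube.
Strategy: iterate y from -40 to 40, compute RHS = 23·y³ − 15, and check whether it is a (positive or negative) perfect cube.
Check small values of y:
  y = 0: RHS = -15 is not a perfect cube.
  y = 1: RHS = 8 = (2)³ ⇒ x = 2 works.
  y = -1: RHS = -38 is not a perfect cube.
  y = 2: RHS = 169 is not a perfect cube.
  y = -2: RHS = -199 is not a perfect cube.
  y = 3: RHS = 606 is not a perfect cube.
  y = -3: RHS = -636 is not a perfect cube.
Continuing the search up to |y| = 40 finds no further solutions beyond those listed.
Collected solutions: (2, 1).

Solutions (with |y| ≤ 40): (2, 1).


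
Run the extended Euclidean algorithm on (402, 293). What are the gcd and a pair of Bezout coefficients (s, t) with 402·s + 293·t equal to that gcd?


Euclidean algorithm on (402, 293) — divide until remainder is 0:
  402 = 1 · 293 + 109
  293 = 2 · 109 + 75
  109 = 1 · 75 + 34
  75 = 2 · 34 + 7
  34 = 4 · 7 + 6
  7 = 1 · 6 + 1
  6 = 6 · 1 + 0
gcd(402, 293) = 1.
Track Bezout coefficients alongside the remainders: start with r₀ = 402 = a·1 + b·0 (s = 1, t = 0) and r₁ = 293 = a·0 + b·1 (s = 0, t = 1); each new remainder r_{k+1} = r_{k-1} − q_k·r_k inherits s_{k+1} = s_{k-1} − q_k·s_k, t_{k+1} = t_{k-1} − q_k·t_k, so r_k = a·s_k + b·t_k at every step:
  q = 1: r = 109, s = 1 − 1·0 = 1, t = 0 − 1·1 = -1  (check: 402·1 + 293·(-1) = 109)
  q = 2: r = 75, s = 0 − 2·1 = -2, t = 1 − 2·(-1) = 3  (check: 402·(-2) + 293·3 = 75)
  q = 1: r = 34, s = 1 − 1·(-2) = 3, t = -1 − 1·3 = -4  (check: 402·3 + 293·(-4) = 34)
  q = 2: r = 7, s = -2 − 2·3 = -8, t = 3 − 2·(-4) = 11  (check: 402·(-8) + 293·11 = 7)
  q = 4: r = 6, s = 3 − 4·(-8) = 35, t = -4 − 4·11 = -48  (check: 402·35 + 293·(-48) = 6)
  q = 1: r = 1, s = -8 − 1·35 = -43, t = 11 − 1·(-48) = 59  (check: 402·(-43) + 293·59 = 1)
The row with r = 1 (the gcd) gives the Bezout coefficients s = -43, t = 59.
Result: 402 · (-43) + 293 · (59) = 1.

gcd(402, 293) = 1; s = -43, t = 59 (check: 402·(-43) + 293·59 = 1).


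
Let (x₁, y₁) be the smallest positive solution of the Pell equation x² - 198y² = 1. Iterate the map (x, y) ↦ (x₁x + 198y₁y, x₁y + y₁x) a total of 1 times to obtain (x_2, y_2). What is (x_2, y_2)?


Step 1: Find the fundamental solution (x₁, y₁) of x² - 198y² = 1.
  Expand √198 as a continued fraction. a₀ = ⌊√198⌋ = 14; iterate m_{k+1} = d_k·a_k − m_k, d_{k+1} = (198 − m_{k+1}²)/d_k, a_{k+1} = ⌊(a₀ + m_{k+1})/d_{k+1}⌋ (starting m₀ = 0, d₀ = 1), with convergents p_k = a_k·p_{k-1} + p_{k-2}, q_k = a_k·q_{k-1} + q_{k-2} (p₋₁ = 1, q₋₁ = 0):
  k = 0: a₀ = 14; p₀/q₀ = 14/1; p₀² − 198·q₀² = 196 − 198 = -2.
  k = 1: m = 14, d = 2, a = ⌊(14 + 14)/2⌋ = 14; p/q = (14·14 + 1)/(14·1 + 0) = 197/14; p² − 198·q² = 38809 − 38808 = 1.
  The first convergent with p² − 198·q² = 1 gives the fundamental solution (x₁, y₁) = (197, 14).
Step 2: Apply the recurrence (x_{n+1}, y_{n+1}) = (x₁x_n + 198y₁y_n, x₁y_n + y₁x_n) repeatedly.
  From (x_1, y_1) = (197, 14): x_2 = 197·197 + 198·14·14 = 77617; y_2 = 197·14 + 14·197 = 5516.
Step 3: Verify x_2² - 198·y_2² = 6024398689 - 6024398688 = 1 (should be 1). ✓

(x_1, y_1) = (197, 14); (x_2, y_2) = (77617, 5516).


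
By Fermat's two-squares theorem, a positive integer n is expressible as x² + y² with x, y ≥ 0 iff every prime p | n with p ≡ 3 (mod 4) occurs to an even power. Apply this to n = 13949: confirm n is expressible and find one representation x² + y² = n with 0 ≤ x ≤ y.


Step 1: Factor n = 13949 = 13 · 29 · 37.
Step 2: Check the mod-4 condition on each prime factor: 13 ≡ 1 (mod 4), exponent 1; 29 ≡ 1 (mod 4), exponent 1; 37 ≡ 1 (mod 4), exponent 1.
All primes ≡ 3 (mod 4) appear to even exponent (or don't appear), so by the two-squares theorem n IS expressible as a sum of two squares.
Step 3: Build a representation. Here n = 13 · 29 · 37 is a product of primes ≡ 1 (mod 4). Each prime p ≡ 1 (mod 4) is itself a sum of two squares; find a² by testing p − a² for a perfect square:
  13: 13 − 1² = 12, 13 − 2² = 9 = 3² ⇒ 13 = 2² + 3².
  29: 29 − 1² = 28, 29 − 2² = 25 = 5² ⇒ 29 = 2² + 5².
  37: 37 − 1² = 36 = 6² ⇒ 37 = 1² + 6².
  Combine using the Brahmagupta–Fibonacci identity (a² + b²)(c² + d²) = (ac − bd)² + (ad + bc)² = (ac + bd)² + (ad − bc)²:
  13 · 29 = 377: from (2² + 3²)(2² + 5²), take (2·2 − 3·5, 2·5 + 3·2) = (4 − 15, 10 + 6) = (-11, 16); dropping signs (only squares matter) gives (11, 16); check 11² + 16² = 121 + 256 = 377 ✓.
  377 · 37 = 13949: from (11² + 16²)(1² + 6²), take (11·1 − 16·6, 11·6 + 16·1) = (11 − 96, 66 + 16) = (-85, 82); dropping signs (only squares matter) gives (85, 82); check 85² + 82² = 7225 + 6724 = 13949 ✓.
Step 4: Order so x ≤ y and verify: 82² + 85² = 6724 + 7225 = 13949 = n. ✓

n = 13949 = 82² + 85² (one valid representation with x ≤ y).


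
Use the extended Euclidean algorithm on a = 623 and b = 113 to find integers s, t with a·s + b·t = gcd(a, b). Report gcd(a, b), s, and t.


Euclidean algorithm on (623, 113) — divide until remainder is 0:
  623 = 5 · 113 + 58
  113 = 1 · 58 + 55
  58 = 1 · 55 + 3
  55 = 18 · 3 + 1
  3 = 3 · 1 + 0
gcd(623, 113) = 1.
Track Bezout coefficients alongside the remainders: start with r₀ = 623 = a·1 + b·0 (s = 1, t = 0) and r₁ = 113 = a·0 + b·1 (s = 0, t = 1); each new remainder r_{k+1} = r_{k-1} − q_k·r_k inherits s_{k+1} = s_{k-1} − q_k·s_k, t_{k+1} = t_{k-1} − q_k·t_k, so r_k = a·s_k + b·t_k at every step:
  q = 5: r = 58, s = 1 − 5·0 = 1, t = 0 − 5·1 = -5  (check: 623·1 + 113·(-5) = 58)
  q = 1: r = 55, s = 0 − 1·1 = -1, t = 1 − 1·(-5) = 6  (check: 623·(-1) + 113·6 = 55)
  q = 1: r = 3, s = 1 − 1·(-1) = 2, t = -5 − 1·6 = -11  (check: 623·2 + 113·(-11) = 3)
  q = 18: r = 1, s = -1 − 18·2 = -37, t = 6 − 18·(-11) = 204  (check: 623·(-37) + 113·204 = 1)
The row with r = 1 (the gcd) gives the Bezout coefficients s = -37, t = 204.
Result: 623 · (-37) + 113 · (204) = 1.

gcd(623, 113) = 1; s = -37, t = 204 (check: 623·(-37) + 113·204 = 1).


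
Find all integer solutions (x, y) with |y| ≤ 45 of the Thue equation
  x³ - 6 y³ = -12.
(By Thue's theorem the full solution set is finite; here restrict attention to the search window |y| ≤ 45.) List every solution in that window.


The equation is x³ - 6y³ = -12. For fixed y, x³ = 6·y³ − 12, so a solution requires the RHS to be a perfect cube.
Strategy: iterate y from -45 to 45, compute RHS = 6·y³ − 12, and check whether it is a (positive or negative) perfect cube.
Check small values of y:
  y = 0: RHS = -12 is not a perfect cube.
  y = 1: RHS = -6 is not a perfect cube.
  y = -1: RHS = -18 is not a perfect cube.
  y = 2: RHS = 36 is not a perfect cube.
  y = -2: RHS = -60 is not a perfect cube.
  y = 3: RHS = 150 is not a perfect cube.
  y = -3: RHS = -174 is not a perfect cube.
Continuing the search up to |y| = 45 finds no solutions either.
No (x, y) in the scanned range satisfies the equation.

No integer solutions with |y| ≤ 45.


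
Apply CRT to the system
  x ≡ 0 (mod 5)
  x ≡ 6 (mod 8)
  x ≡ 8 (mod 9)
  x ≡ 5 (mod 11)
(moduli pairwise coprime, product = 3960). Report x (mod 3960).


Product of moduli M = 5 · 8 · 9 · 11 = 3960.
Merge one congruence at a time:
  Start: x ≡ 0 (mod 5).
  Combine with x ≡ 6 (mod 8); new modulus lcm = 40.
    Write x = 0 + 5·t and substitute into x ≡ 6 (mod 8): 5·t ≡ 6 − 0 = 6 (mod 8).
    The inverse of 5 mod 8 is 5 (since 5·5 = 25 = 3·8 + 1), so t ≡ 5·6 = 30 ≡ 6 (mod 8).
    Then x = 0 + 5·6 = 30, valid modulo lcm(5, 8) = 40: x ≡ 30 (mod 40).
  Combine with x ≡ 8 (mod 9); new modulus lcm = 360.
    Write x = 30 + 40·t and substitute into x ≡ 8 (mod 9): 40·t ≡ 8 − 30 = -22 (mod 9).
    Reduce coefficients mod 9: 4·t ≡ 5 (mod 9).
    The inverse of 4 mod 9 is 7 (since 4·7 = 28 = 3·9 + 1), so t ≡ 7·5 = 35 ≡ 8 (mod 9).
    Then x = 30 + 40·8 = 350, valid modulo lcm(40, 9) = 360: x ≡ 350 (mod 360).
  Combine with x ≡ 5 (mod 11); new modulus lcm = 3960.
    Write x = 350 + 360·t and substitute into x ≡ 5 (mod 11): 360·t ≡ 5 − 350 = -345 (mod 11).
    Reduce coefficients mod 11: 8·t ≡ 7 (mod 11).
    The inverse of 8 mod 11 is 7 (since 8·7 = 56 = 5·11 + 1), so t ≡ 7·7 = 49 ≡ 5 (mod 11).
    Then x = 350 + 360·5 = 2150, valid modulo lcm(360, 11) = 3960: x ≡ 2150 (mod 3960).
Verify against each original: 2150 mod 5 = 0, 2150 mod 8 = 6, 2150 mod 9 = 8, 2150 mod 11 = 5.

x ≡ 2150 (mod 3960).


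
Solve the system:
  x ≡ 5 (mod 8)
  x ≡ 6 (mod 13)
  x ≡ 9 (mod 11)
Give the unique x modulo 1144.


Moduli 8, 13, 11 are pairwise coprime; by CRT there is a unique solution modulo M = 8 · 13 · 11 = 1144.
Solve pairwise, accumulating the modulus:
  Start with x ≡ 5 (mod 8).
  Combine with x ≡ 6 (mod 13): since gcd(8, 13) = 1, we get a unique residue mod 104.
    Write x = 5 + 8·t and substitute into x ≡ 6 (mod 13): 8·t ≡ 6 − 5 = 1 (mod 13).
    The inverse of 8 mod 13 is 5 (since 8·5 = 40 = 3·13 + 1), so t ≡ 5·1 = 5 ≡ 5 (mod 13).
    Then x = 5 + 8·5 = 45, valid modulo lcm(8, 13) = 104: x ≡ 45 (mod 104).
  Combine with x ≡ 9 (mod 11): since gcd(104, 11) = 1, we get a unique residue mod 1144.
    Write x = 45 + 104·t and substitute into x ≡ 9 (mod 11): 104·t ≡ 9 − 45 = -36 (mod 11).
    Reduce coefficients mod 11: 5·t ≡ 8 (mod 11).
    The inverse of 5 mod 11 is 9 (since 5·9 = 45 = 4·11 + 1), so t ≡ 9·8 = 72 ≡ 6 (mod 11).
    Then x = 45 + 104·6 = 669, valid modulo lcm(104, 11) = 1144: x ≡ 669 (mod 1144).
Verify: 669 mod 8 = 5 ✓, 669 mod 13 = 6 ✓, 669 mod 11 = 9 ✓.

x ≡ 669 (mod 1144).


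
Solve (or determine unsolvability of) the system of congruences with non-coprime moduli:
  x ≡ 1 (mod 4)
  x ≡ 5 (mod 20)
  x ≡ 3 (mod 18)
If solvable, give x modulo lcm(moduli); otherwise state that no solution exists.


Moduli 4, 20, 18 are not pairwise coprime, so CRT works modulo lcm(m_i) when all pairwise compatibility conditions hold.
Pairwise compatibility: gcd(m_i, m_j) must divide a_i - a_j for every pair.
Merge one congruence at a time:
  Start: x ≡ 1 (mod 4).
  Combine with x ≡ 5 (mod 20): gcd(4, 20) = 4; 5 - 1 = 4, which IS divisible by 4, so compatible.
    Write x = 1 + 4·t and substitute into x ≡ 5 (mod 20): 4·t ≡ 5 − 1 = 4 (mod 20).
    Divide the congruence (and modulus) by g = 4: 1·t ≡ 1 (mod 5).
    So t ≡ 1 (mod 5).
    Then x = 1 + 4·1 = 5, valid modulo lcm(4, 20) = 20: x ≡ 5 (mod 20).
  Combine with x ≡ 3 (mod 18): gcd(20, 18) = 2; 3 - 5 = -2, which IS divisible by 2, so compatible.
    Write x = 5 + 20·t and substitute into x ≡ 3 (mod 18): 20·t ≡ 3 − 5 = -2 (mod 18).
    Divide the congruence (and modulus) by g = 2: 10·t ≡ -1 (mod 9).
    Reduce coefficients mod 9: 1·t ≡ 8 (mod 9).
    So t ≡ 8 (mod 9).
    Then x = 5 + 20·8 = 165, valid modulo lcm(20, 18) = 180: x ≡ 165 (mod 180).
Verify: 165 mod 4 = 1, 165 mod 20 = 5, 165 mod 18 = 3.

x ≡ 165 (mod 180).


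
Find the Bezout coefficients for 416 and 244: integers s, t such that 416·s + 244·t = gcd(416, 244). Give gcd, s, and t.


Euclidean algorithm on (416, 244) — divide until remainder is 0:
  416 = 1 · 244 + 172
  244 = 1 · 172 + 72
  172 = 2 · 72 + 28
  72 = 2 · 28 + 16
  28 = 1 · 16 + 12
  16 = 1 · 12 + 4
  12 = 3 · 4 + 0
gcd(416, 244) = 4.
Track Bezout coefficients alongside the remainders: start with r₀ = 416 = a·1 + b·0 (s = 1, t = 0) and r₁ = 244 = a·0 + b·1 (s = 0, t = 1); each new remainder r_{k+1} = r_{k-1} − q_k·r_k inherits s_{k+1} = s_{k-1} − q_k·s_k, t_{k+1} = t_{k-1} − q_k·t_k, so r_k = a·s_k + b·t_k at every step:
  q = 1: r = 172, s = 1 − 1·0 = 1, t = 0 − 1·1 = -1  (check: 416·1 + 244·(-1) = 172)
  q = 1: r = 72, s = 0 − 1·1 = -1, t = 1 − 1·(-1) = 2  (check: 416·(-1) + 244·2 = 72)
  q = 2: r = 28, s = 1 − 2·(-1) = 3, t = -1 − 2·2 = -5  (check: 416·3 + 244·(-5) = 28)
  q = 2: r = 16, s = -1 − 2·3 = -7, t = 2 − 2·(-5) = 12  (check: 416·(-7) + 244·12 = 16)
  q = 1: r = 12, s = 3 − 1·(-7) = 10, t = -5 − 1·12 = -17  (check: 416·10 + 244·(-17) = 12)
  q = 1: r = 4, s = -7 − 1·10 = -17, t = 12 − 1·(-17) = 29  (check: 416·(-17) + 244·29 = 4)
The row with r = 4 (the gcd) gives the Bezout coefficients s = -17, t = 29.
Result: 416 · (-17) + 244 · (29) = 4.

gcd(416, 244) = 4; s = -17, t = 29 (check: 416·(-17) + 244·29 = 4).


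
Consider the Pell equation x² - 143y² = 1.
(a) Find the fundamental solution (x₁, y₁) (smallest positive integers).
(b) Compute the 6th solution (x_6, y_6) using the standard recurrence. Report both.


Step 1: Find the fundamental solution (x₁, y₁) of x² - 143y² = 1.
  Expand √143 as a continued fraction. a₀ = ⌊√143⌋ = 11; iterate m_{k+1} = d_k·a_k − m_k, d_{k+1} = (143 − m_{k+1}²)/d_k, a_{k+1} = ⌊(a₀ + m_{k+1})/d_{k+1}⌋ (starting m₀ = 0, d₀ = 1), with convergents p_k = a_k·p_{k-1} + p_{k-2}, q_k = a_k·q_{k-1} + q_{k-2} (p₋₁ = 1, q₋₁ = 0):
  k = 0: a₀ = 11; p₀/q₀ = 11/1; p₀² − 143·q₀² = 121 − 143 = -22.
  k = 1: m = 11, d = 22, a = ⌊(11 + 11)/22⌋ = 1; p/q = (1·11 + 1)/(1·1 + 0) = 12/1; p² − 143·q² = 144 − 143 = 1.
  The first convergent with p² − 143·q² = 1 gives the fundamental solution (x₁, y₁) = (12, 1).
Step 2: Apply the recurrence (x_{n+1}, y_{n+1}) = (x₁x_n + 143y₁y_n, x₁y_n + y₁x_n) repeatedly.
  From (x_1, y_1) = (12, 1): x_2 = 12·12 + 143·1·1 = 287; y_2 = 12·1 + 1·12 = 24.
  From (x_2, y_2) = (287, 24): x_3 = 12·287 + 143·1·24 = 6876; y_3 = 12·24 + 1·287 = 575.
  From (x_3, y_3) = (6876, 575): x_4 = 12·6876 + 143·1·575 = 164737; y_4 = 12·575 + 1·6876 = 13776.
  From (x_4, y_4) = (164737, 13776): x_5 = 12·164737 + 143·1·13776 = 3946812; y_5 = 12·13776 + 1·164737 = 330049.
  From (x_5, y_5) = (3946812, 330049): x_6 = 12·3946812 + 143·1·330049 = 94558751; y_6 = 12·330049 + 1·3946812 = 7907400.
Step 3: Verify x_6² - 143·y_6² = 8941357390680001 - 8941357390680000 = 1 (should be 1). ✓

(x_1, y_1) = (12, 1); (x_6, y_6) = (94558751, 7907400).


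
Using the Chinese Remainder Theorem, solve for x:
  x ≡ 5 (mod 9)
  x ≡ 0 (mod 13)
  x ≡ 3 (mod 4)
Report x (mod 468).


Moduli 9, 13, 4 are pairwise coprime; by CRT there is a unique solution modulo M = 9 · 13 · 4 = 468.
Solve pairwise, accumulating the modulus:
  Start with x ≡ 5 (mod 9).
  Combine with x ≡ 0 (mod 13): since gcd(9, 13) = 1, we get a unique residue mod 117.
    Write x = 5 + 9·t and substitute into x ≡ 0 (mod 13): 9·t ≡ 0 − 5 = -5 (mod 13).
    Reduce coefficients mod 13: 9·t ≡ 8 (mod 13).
    The inverse of 9 mod 13 is 3 (since 9·3 = 27 = 2·13 + 1), so t ≡ 3·8 = 24 ≡ 11 (mod 13).
    Then x = 5 + 9·11 = 104, valid modulo lcm(9, 13) = 117: x ≡ 104 (mod 117).
  Combine with x ≡ 3 (mod 4): since gcd(117, 4) = 1, we get a unique residue mod 468.
    Write x = 104 + 117·t and substitute into x ≡ 3 (mod 4): 117·t ≡ 3 − 104 = -101 (mod 4).
    Reduce coefficients mod 4: 1·t ≡ 3 (mod 4).
    So t ≡ 3 (mod 4).
    Then x = 104 + 117·3 = 455, valid modulo lcm(117, 4) = 468: x ≡ 455 (mod 468).
Verify: 455 mod 9 = 5 ✓, 455 mod 13 = 0 ✓, 455 mod 4 = 3 ✓.

x ≡ 455 (mod 468).


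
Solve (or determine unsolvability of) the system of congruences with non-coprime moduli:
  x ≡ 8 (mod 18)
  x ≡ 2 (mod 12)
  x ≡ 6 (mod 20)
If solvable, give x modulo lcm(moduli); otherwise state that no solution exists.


Moduli 18, 12, 20 are not pairwise coprime, so CRT works modulo lcm(m_i) when all pairwise compatibility conditions hold.
Pairwise compatibility: gcd(m_i, m_j) must divide a_i - a_j for every pair.
Merge one congruence at a time:
  Start: x ≡ 8 (mod 18).
  Combine with x ≡ 2 (mod 12): gcd(18, 12) = 6; 2 - 8 = -6, which IS divisible by 6, so compatible.
    Write x = 8 + 18·t and substitute into x ≡ 2 (mod 12): 18·t ≡ 2 − 8 = -6 (mod 12).
    Divide the congruence (and modulus) by g = 6: 3·t ≡ -1 (mod 2).
    Reduce coefficients mod 2: 1·t ≡ 1 (mod 2).
    So t ≡ 1 (mod 2).
    Then x = 8 + 18·1 = 26, valid modulo lcm(18, 12) = 36: x ≡ 26 (mod 36).
  Combine with x ≡ 6 (mod 20): gcd(36, 20) = 4; 6 - 26 = -20, which IS divisible by 4, so compatible.
    Write x = 26 + 36·t and substitute into x ≡ 6 (mod 20): 36·t ≡ 6 − 26 = -20 (mod 20).
    Divide the congruence (and modulus) by g = 4: 9·t ≡ -5 (mod 5).
    Reduce coefficients mod 5: 4·t ≡ 0 (mod 5).
    The inverse of 4 mod 5 is 4 (since 4·4 = 16 = 3·5 + 1), so t ≡ 4·0 = 0 ≡ 0 (mod 5).
    Then x = 26 + 36·0 = 26, valid modulo lcm(36, 20) = 180: x ≡ 26 (mod 180).
Verify: 26 mod 18 = 8, 26 mod 12 = 2, 26 mod 20 = 6.

x ≡ 26 (mod 180).


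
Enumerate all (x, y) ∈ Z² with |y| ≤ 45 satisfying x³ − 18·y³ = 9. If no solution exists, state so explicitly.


The equation is x³ - 18y³ = 9. For fixed y, x³ = 18·y³ + 9, so a solution requires the RHS to be a perfect cube.
Strategy: iterate y from -45 to 45, compute RHS = 18·y³ + 9, and check whether it is a (positive or negative) perfect cube.
Check small values of y:
  y = 0: RHS = 9 is not a perfect cube.
  y = 1: RHS = 27 = (3)³ ⇒ x = 3 works.
  y = -1: RHS = -9 is not a perfect cube.
  y = 2: RHS = 153 is not a perfect cube.
  y = -2: RHS = -135 is not a perfect cube.
  y = 3: RHS = 495 is not a perfect cube.
  y = -3: RHS = -477 is not a perfect cube.
Continuing the search up to |y| = 45 finds no further solutions beyond those listed.
Collected solutions: (3, 1).

Solutions (with |y| ≤ 45): (3, 1).


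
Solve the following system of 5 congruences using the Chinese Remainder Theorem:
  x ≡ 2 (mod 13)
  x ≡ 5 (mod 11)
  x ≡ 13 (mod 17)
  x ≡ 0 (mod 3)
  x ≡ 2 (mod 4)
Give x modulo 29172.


Product of moduli M = 13 · 11 · 17 · 3 · 4 = 29172.
Merge one congruence at a time:
  Start: x ≡ 2 (mod 13).
  Combine with x ≡ 5 (mod 11); new modulus lcm = 143.
    Write x = 2 + 13·t and substitute into x ≡ 5 (mod 11): 13·t ≡ 5 − 2 = 3 (mod 11).
    Reduce coefficients mod 11: 2·t ≡ 3 (mod 11).
    The inverse of 2 mod 11 is 6 (since 2·6 = 12 = 1·11 + 1), so t ≡ 6·3 = 18 ≡ 7 (mod 11).
    Then x = 2 + 13·7 = 93, valid modulo lcm(13, 11) = 143: x ≡ 93 (mod 143).
  Combine with x ≡ 13 (mod 17); new modulus lcm = 2431.
    Write x = 93 + 143·t and substitute into x ≡ 13 (mod 17): 143·t ≡ 13 − 93 = -80 (mod 17).
    Reduce coefficients mod 17: 7·t ≡ 5 (mod 17).
    The inverse of 7 mod 17 is 5 (since 7·5 = 35 = 2·17 + 1), so t ≡ 5·5 = 25 ≡ 8 (mod 17).
    Then x = 93 + 143·8 = 1237, valid modulo lcm(143, 17) = 2431: x ≡ 1237 (mod 2431).
  Combine with x ≡ 0 (mod 3); new modulus lcm = 7293.
    Write x = 1237 + 2431·t and substitute into x ≡ 0 (mod 3): 2431·t ≡ 0 − 1237 = -1237 (mod 3).
    Reduce coefficients mod 3: 1·t ≡ 2 (mod 3).
    So t ≡ 2 (mod 3).
    Then x = 1237 + 2431·2 = 6099, valid modulo lcm(2431, 3) = 7293: x ≡ 6099 (mod 7293).
  Combine with x ≡ 2 (mod 4); new modulus lcm = 29172.
    Write x = 6099 + 7293·t and substitute into x ≡ 2 (mod 4): 7293·t ≡ 2 − 6099 = -6097 (mod 4).
    Reduce coefficients mod 4: 1·t ≡ 3 (mod 4).
    So t ≡ 3 (mod 4).
    Then x = 6099 + 7293·3 = 27978, valid modulo lcm(7293, 4) = 29172: x ≡ 27978 (mod 29172).
Verify against each original: 27978 mod 13 = 2, 27978 mod 11 = 5, 27978 mod 17 = 13, 27978 mod 3 = 0, 27978 mod 4 = 2.

x ≡ 27978 (mod 29172).


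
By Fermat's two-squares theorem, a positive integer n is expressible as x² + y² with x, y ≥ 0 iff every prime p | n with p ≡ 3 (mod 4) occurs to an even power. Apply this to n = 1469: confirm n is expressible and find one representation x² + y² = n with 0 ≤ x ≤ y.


Step 1: Factor n = 1469 = 13 · 113.
Step 2: Check the mod-4 condition on each prime factor: 13 ≡ 1 (mod 4), exponent 1; 113 ≡ 1 (mod 4), exponent 1.
All primes ≡ 3 (mod 4) appear to even exponent (or don't appear), so by the two-squares theorem n IS expressible as a sum of two squares.
Step 3: Build a representation. Here n = 13 · 113 is a product of primes ≡ 1 (mod 4). Each prime p ≡ 1 (mod 4) is itself a sum of two squares; find a² by testing p − a² for a perfect square:
  13: 13 − 1² = 12, 13 − 2² = 9 = 3² ⇒ 13 = 2² + 3².
  113: 113 − 1² = 112, 113 − 2² = 109, 113 − 3² = 104, 113 − 4² = 97, 113 − 5² = 88, 113 − 6² = 77, 113 − 7² = 64 = 8² ⇒ 113 = 7² + 8².
  Combine using the Brahmagupta–Fibonacci identity (a² + b²)(c² + d²) = (ac − bd)² + (ad + bc)² = (ac + bd)² + (ad − bc)²:
  13 · 113 = 1469: from (2² + 3²)(7² + 8²), take (2·7 − 3·8, 2·8 + 3·7) = (14 − 24, 16 + 21) = (-10, 37); dropping signs (only squares matter) gives (10, 37); check 10² + 37² = 100 + 1369 = 1469 ✓.
Step 4: Order so x ≤ y and verify: 10² + 37² = 100 + 1369 = 1469 = n. ✓

n = 1469 = 10² + 37² (one valid representation with x ≤ y).


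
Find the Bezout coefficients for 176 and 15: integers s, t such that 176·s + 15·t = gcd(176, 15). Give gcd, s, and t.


Euclidean algorithm on (176, 15) — divide until remainder is 0:
  176 = 11 · 15 + 11
  15 = 1 · 11 + 4
  11 = 2 · 4 + 3
  4 = 1 · 3 + 1
  3 = 3 · 1 + 0
gcd(176, 15) = 1.
Track Bezout coefficients alongside the remainders: start with r₀ = 176 = a·1 + b·0 (s = 1, t = 0) and r₁ = 15 = a·0 + b·1 (s = 0, t = 1); each new remainder r_{k+1} = r_{k-1} − q_k·r_k inherits s_{k+1} = s_{k-1} − q_k·s_k, t_{k+1} = t_{k-1} − q_k·t_k, so r_k = a·s_k + b·t_k at every step:
  q = 11: r = 11, s = 1 − 11·0 = 1, t = 0 − 11·1 = -11  (check: 176·1 + 15·(-11) = 11)
  q = 1: r = 4, s = 0 − 1·1 = -1, t = 1 − 1·(-11) = 12  (check: 176·(-1) + 15·12 = 4)
  q = 2: r = 3, s = 1 − 2·(-1) = 3, t = -11 − 2·12 = -35  (check: 176·3 + 15·(-35) = 3)
  q = 1: r = 1, s = -1 − 1·3 = -4, t = 12 − 1·(-35) = 47  (check: 176·(-4) + 15·47 = 1)
The row with r = 1 (the gcd) gives the Bezout coefficients s = -4, t = 47.
Result: 176 · (-4) + 15 · (47) = 1.

gcd(176, 15) = 1; s = -4, t = 47 (check: 176·(-4) + 15·47 = 1).


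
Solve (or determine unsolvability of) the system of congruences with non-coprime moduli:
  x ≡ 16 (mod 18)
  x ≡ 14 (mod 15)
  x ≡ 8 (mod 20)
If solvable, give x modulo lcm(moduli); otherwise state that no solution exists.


Moduli 18, 15, 20 are not pairwise coprime, so CRT works modulo lcm(m_i) when all pairwise compatibility conditions hold.
Pairwise compatibility: gcd(m_i, m_j) must divide a_i - a_j for every pair.
Merge one congruence at a time:
  Start: x ≡ 16 (mod 18).
  Combine with x ≡ 14 (mod 15): gcd(18, 15) = 3, and 14 - 16 = -2 is NOT divisible by 3.
    ⇒ system is inconsistent (no integer solution).

No solution (the system is inconsistent).


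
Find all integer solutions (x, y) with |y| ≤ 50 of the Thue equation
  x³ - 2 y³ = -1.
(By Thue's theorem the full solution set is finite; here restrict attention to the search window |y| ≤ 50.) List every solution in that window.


The equation is x³ - 2y³ = -1. For fixed y, x³ = 2·y³ − 1, so a solution requires the RHS to be a perfect cube.
Strategy: iterate y from -50 to 50, compute RHS = 2·y³ − 1, and check whether it is a (positive or negative) perfect cube.
Check small values of y:
  y = 0: RHS = -1 = (-1)³ ⇒ x = -1 works.
  y = 1: RHS = 1 = (1)³ ⇒ x = 1 works.
  y = -1: RHS = -3 is not a perfect cube.
  y = 2: RHS = 15 is not a perfect cube.
  y = -2: RHS = -17 is not a perfect cube.
  y = 3: RHS = 53 is not a perfect cube.
  y = -3: RHS = -55 is not a perfect cube.
Continuing the search up to |y| = 50 finds no further solutions beyond those listed.
Collected solutions: (-1, 0), (1, 1).

Solutions (with |y| ≤ 50): (-1, 0), (1, 1).


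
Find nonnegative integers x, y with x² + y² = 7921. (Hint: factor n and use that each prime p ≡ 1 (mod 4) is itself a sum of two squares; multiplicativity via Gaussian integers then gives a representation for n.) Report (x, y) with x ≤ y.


Step 1: Factor n = 7921 = 89^2.
Step 2: Check the mod-4 condition on each prime factor: 89 ≡ 1 (mod 4), exponent 2.
All primes ≡ 3 (mod 4) appear to even exponent (or don't appear), so by the two-squares theorem n IS expressible as a sum of two squares.
Step 3: Build a representation. Here n = 89 · 89 is a product of primes ≡ 1 (mod 4). Each prime p ≡ 1 (mod 4) is itself a sum of two squares; find a² by testing p − a² for a perfect square:
  89: 89 − 1² = 88, 89 − 2² = 85, 89 − 3² = 80, 89 − 4² = 73, 89 − 5² = 64 = 8² ⇒ 89 = 5² + 8².
  Combine using the Brahmagupta–Fibonacci identity (a² + b²)(c² + d²) = (ac − bd)² + (ad + bc)² = (ac + bd)² + (ad − bc)²:
  89 · 89 = 7921: from (5² + 8²)(5² + 8²), take (5·5 − 8·8, 5·8 + 8·5) = (25 − 64, 40 + 40) = (-39, 80); dropping signs (only squares matter) gives (39, 80); check 39² + 80² = 1521 + 6400 = 7921 ✓.
Step 4: Order so x ≤ y and verify: 39² + 80² = 1521 + 6400 = 7921 = n. ✓

n = 7921 = 39² + 80² (one valid representation with x ≤ y).
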